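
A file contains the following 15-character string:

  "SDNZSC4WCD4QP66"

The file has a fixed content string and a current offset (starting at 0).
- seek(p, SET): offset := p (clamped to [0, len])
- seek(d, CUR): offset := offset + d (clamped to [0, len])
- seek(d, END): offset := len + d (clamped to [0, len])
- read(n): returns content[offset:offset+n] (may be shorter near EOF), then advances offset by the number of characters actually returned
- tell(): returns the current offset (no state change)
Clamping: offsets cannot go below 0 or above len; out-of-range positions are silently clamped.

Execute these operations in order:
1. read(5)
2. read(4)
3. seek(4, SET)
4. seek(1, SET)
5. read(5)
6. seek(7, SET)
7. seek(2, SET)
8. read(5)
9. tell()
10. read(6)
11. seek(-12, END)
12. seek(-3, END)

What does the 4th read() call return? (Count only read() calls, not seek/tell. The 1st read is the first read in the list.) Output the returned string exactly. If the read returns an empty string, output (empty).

Answer: NZSC4

Derivation:
After 1 (read(5)): returned 'SDNZS', offset=5
After 2 (read(4)): returned 'C4WC', offset=9
After 3 (seek(4, SET)): offset=4
After 4 (seek(1, SET)): offset=1
After 5 (read(5)): returned 'DNZSC', offset=6
After 6 (seek(7, SET)): offset=7
After 7 (seek(2, SET)): offset=2
After 8 (read(5)): returned 'NZSC4', offset=7
After 9 (tell()): offset=7
After 10 (read(6)): returned 'WCD4QP', offset=13
After 11 (seek(-12, END)): offset=3
After 12 (seek(-3, END)): offset=12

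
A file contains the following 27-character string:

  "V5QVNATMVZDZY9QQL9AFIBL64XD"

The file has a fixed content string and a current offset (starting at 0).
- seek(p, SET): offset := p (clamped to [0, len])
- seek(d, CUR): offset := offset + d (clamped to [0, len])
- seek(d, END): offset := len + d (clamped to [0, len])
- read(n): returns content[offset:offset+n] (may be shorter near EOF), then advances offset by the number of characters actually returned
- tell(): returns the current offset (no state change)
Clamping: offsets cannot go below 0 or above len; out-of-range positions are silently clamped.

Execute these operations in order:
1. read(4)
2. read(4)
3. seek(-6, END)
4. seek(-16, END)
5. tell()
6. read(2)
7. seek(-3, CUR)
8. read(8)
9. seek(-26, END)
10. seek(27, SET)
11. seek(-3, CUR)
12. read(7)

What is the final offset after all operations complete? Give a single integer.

Answer: 27

Derivation:
After 1 (read(4)): returned 'V5QV', offset=4
After 2 (read(4)): returned 'NATM', offset=8
After 3 (seek(-6, END)): offset=21
After 4 (seek(-16, END)): offset=11
After 5 (tell()): offset=11
After 6 (read(2)): returned 'ZY', offset=13
After 7 (seek(-3, CUR)): offset=10
After 8 (read(8)): returned 'DZY9QQL9', offset=18
After 9 (seek(-26, END)): offset=1
After 10 (seek(27, SET)): offset=27
After 11 (seek(-3, CUR)): offset=24
After 12 (read(7)): returned '4XD', offset=27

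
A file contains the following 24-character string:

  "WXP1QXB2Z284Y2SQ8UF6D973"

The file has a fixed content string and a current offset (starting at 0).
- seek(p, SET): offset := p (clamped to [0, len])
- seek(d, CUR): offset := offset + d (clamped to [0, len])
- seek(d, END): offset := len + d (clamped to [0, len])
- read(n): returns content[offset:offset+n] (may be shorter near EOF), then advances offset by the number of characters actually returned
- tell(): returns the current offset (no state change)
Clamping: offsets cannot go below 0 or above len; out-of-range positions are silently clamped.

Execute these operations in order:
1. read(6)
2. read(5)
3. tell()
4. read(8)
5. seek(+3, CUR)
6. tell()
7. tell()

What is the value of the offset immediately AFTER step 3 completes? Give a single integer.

Answer: 11

Derivation:
After 1 (read(6)): returned 'WXP1QX', offset=6
After 2 (read(5)): returned 'B2Z28', offset=11
After 3 (tell()): offset=11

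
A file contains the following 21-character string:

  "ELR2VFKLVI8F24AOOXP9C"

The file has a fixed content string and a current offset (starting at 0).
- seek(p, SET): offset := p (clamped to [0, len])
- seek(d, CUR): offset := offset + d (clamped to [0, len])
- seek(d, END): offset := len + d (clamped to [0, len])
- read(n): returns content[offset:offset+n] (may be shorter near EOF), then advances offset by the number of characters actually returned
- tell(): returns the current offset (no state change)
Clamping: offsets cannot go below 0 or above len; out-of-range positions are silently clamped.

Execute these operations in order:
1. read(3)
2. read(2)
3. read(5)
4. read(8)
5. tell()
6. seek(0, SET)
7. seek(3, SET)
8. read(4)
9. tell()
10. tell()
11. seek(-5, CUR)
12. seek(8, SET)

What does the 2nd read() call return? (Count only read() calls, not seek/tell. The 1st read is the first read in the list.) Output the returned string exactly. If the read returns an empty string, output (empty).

After 1 (read(3)): returned 'ELR', offset=3
After 2 (read(2)): returned '2V', offset=5
After 3 (read(5)): returned 'FKLVI', offset=10
After 4 (read(8)): returned '8F24AOOX', offset=18
After 5 (tell()): offset=18
After 6 (seek(0, SET)): offset=0
After 7 (seek(3, SET)): offset=3
After 8 (read(4)): returned '2VFK', offset=7
After 9 (tell()): offset=7
After 10 (tell()): offset=7
After 11 (seek(-5, CUR)): offset=2
After 12 (seek(8, SET)): offset=8

Answer: 2V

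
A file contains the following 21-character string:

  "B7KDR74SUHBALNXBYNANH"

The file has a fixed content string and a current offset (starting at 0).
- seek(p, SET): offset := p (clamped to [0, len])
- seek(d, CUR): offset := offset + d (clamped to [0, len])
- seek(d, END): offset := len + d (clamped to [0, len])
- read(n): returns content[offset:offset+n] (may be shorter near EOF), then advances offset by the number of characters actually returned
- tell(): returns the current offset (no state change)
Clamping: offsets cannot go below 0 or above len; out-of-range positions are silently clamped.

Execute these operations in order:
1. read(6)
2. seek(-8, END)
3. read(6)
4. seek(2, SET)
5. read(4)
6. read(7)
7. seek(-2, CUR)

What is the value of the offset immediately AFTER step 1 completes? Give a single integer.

Answer: 6

Derivation:
After 1 (read(6)): returned 'B7KDR7', offset=6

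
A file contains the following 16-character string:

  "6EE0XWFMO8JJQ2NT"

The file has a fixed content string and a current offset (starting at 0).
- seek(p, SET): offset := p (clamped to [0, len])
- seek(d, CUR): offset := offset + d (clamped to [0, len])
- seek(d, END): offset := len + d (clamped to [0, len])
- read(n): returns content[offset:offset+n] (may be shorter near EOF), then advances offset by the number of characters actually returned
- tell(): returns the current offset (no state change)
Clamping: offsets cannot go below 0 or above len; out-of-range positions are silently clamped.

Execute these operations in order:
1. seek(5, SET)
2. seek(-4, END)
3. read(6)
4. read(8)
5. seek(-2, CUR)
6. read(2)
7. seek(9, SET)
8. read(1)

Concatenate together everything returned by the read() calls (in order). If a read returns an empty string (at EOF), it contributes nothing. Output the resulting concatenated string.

After 1 (seek(5, SET)): offset=5
After 2 (seek(-4, END)): offset=12
After 3 (read(6)): returned 'Q2NT', offset=16
After 4 (read(8)): returned '', offset=16
After 5 (seek(-2, CUR)): offset=14
After 6 (read(2)): returned 'NT', offset=16
After 7 (seek(9, SET)): offset=9
After 8 (read(1)): returned '8', offset=10

Answer: Q2NTNT8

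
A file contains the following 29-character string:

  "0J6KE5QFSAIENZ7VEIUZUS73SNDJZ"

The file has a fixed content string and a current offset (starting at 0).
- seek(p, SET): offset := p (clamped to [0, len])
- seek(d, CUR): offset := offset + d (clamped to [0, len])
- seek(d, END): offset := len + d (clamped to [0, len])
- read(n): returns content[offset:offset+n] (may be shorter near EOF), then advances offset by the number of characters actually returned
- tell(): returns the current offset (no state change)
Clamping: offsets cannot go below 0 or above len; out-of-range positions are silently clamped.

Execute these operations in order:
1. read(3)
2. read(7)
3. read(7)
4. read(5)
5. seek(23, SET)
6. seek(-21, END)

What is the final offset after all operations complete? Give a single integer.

After 1 (read(3)): returned '0J6', offset=3
After 2 (read(7)): returned 'KE5QFSA', offset=10
After 3 (read(7)): returned 'IENZ7VE', offset=17
After 4 (read(5)): returned 'IUZUS', offset=22
After 5 (seek(23, SET)): offset=23
After 6 (seek(-21, END)): offset=8

Answer: 8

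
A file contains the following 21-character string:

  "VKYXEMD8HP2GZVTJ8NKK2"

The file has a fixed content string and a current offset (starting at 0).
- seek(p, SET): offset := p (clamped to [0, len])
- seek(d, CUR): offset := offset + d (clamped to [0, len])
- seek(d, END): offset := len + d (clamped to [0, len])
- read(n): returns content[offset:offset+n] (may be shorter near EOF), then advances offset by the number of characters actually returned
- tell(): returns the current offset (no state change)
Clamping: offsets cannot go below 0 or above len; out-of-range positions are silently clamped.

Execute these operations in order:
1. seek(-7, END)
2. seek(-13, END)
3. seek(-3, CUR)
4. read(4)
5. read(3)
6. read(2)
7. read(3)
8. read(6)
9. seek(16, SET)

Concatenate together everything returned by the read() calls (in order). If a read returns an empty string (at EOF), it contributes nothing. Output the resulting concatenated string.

Answer: MD8HP2GZVTJ8NKK2

Derivation:
After 1 (seek(-7, END)): offset=14
After 2 (seek(-13, END)): offset=8
After 3 (seek(-3, CUR)): offset=5
After 4 (read(4)): returned 'MD8H', offset=9
After 5 (read(3)): returned 'P2G', offset=12
After 6 (read(2)): returned 'ZV', offset=14
After 7 (read(3)): returned 'TJ8', offset=17
After 8 (read(6)): returned 'NKK2', offset=21
After 9 (seek(16, SET)): offset=16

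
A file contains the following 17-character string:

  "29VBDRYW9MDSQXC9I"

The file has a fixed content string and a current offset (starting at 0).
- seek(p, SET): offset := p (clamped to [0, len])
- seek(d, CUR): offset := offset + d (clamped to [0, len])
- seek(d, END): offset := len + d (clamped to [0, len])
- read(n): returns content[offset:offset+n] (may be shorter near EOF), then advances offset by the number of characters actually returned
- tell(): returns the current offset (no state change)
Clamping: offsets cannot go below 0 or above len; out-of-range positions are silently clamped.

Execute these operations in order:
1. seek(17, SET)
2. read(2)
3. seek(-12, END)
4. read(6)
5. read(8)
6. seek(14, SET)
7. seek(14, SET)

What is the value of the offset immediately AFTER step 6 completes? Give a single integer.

After 1 (seek(17, SET)): offset=17
After 2 (read(2)): returned '', offset=17
After 3 (seek(-12, END)): offset=5
After 4 (read(6)): returned 'RYW9MD', offset=11
After 5 (read(8)): returned 'SQXC9I', offset=17
After 6 (seek(14, SET)): offset=14

Answer: 14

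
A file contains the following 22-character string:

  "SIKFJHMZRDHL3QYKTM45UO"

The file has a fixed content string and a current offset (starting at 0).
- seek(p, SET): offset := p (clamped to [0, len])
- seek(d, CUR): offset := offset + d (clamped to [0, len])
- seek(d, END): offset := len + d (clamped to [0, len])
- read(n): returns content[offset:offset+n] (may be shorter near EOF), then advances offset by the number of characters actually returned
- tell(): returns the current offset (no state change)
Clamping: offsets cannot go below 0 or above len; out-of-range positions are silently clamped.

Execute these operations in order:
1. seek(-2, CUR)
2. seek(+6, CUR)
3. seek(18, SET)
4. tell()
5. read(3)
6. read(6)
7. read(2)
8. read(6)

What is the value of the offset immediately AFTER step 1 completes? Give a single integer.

After 1 (seek(-2, CUR)): offset=0

Answer: 0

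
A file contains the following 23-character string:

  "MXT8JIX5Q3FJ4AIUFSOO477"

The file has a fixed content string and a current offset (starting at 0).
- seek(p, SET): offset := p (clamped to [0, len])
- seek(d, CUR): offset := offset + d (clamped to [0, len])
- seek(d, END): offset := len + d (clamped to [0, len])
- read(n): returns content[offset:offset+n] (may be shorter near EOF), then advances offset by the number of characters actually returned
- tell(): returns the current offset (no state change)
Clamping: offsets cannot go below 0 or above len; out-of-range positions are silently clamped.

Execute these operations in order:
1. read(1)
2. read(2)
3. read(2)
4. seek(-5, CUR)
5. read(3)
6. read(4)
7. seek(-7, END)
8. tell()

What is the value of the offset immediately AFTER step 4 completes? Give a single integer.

After 1 (read(1)): returned 'M', offset=1
After 2 (read(2)): returned 'XT', offset=3
After 3 (read(2)): returned '8J', offset=5
After 4 (seek(-5, CUR)): offset=0

Answer: 0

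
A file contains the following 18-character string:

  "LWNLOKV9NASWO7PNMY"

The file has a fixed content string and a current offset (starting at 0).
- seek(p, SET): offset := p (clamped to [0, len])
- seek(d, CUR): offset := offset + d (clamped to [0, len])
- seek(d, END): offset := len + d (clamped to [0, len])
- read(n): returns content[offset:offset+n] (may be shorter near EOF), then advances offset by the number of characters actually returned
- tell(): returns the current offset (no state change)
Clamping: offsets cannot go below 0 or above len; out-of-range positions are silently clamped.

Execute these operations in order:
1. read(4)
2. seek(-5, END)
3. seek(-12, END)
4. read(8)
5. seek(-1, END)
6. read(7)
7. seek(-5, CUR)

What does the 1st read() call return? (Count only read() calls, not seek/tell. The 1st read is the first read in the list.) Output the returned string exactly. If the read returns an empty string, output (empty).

Answer: LWNL

Derivation:
After 1 (read(4)): returned 'LWNL', offset=4
After 2 (seek(-5, END)): offset=13
After 3 (seek(-12, END)): offset=6
After 4 (read(8)): returned 'V9NASWO7', offset=14
After 5 (seek(-1, END)): offset=17
After 6 (read(7)): returned 'Y', offset=18
After 7 (seek(-5, CUR)): offset=13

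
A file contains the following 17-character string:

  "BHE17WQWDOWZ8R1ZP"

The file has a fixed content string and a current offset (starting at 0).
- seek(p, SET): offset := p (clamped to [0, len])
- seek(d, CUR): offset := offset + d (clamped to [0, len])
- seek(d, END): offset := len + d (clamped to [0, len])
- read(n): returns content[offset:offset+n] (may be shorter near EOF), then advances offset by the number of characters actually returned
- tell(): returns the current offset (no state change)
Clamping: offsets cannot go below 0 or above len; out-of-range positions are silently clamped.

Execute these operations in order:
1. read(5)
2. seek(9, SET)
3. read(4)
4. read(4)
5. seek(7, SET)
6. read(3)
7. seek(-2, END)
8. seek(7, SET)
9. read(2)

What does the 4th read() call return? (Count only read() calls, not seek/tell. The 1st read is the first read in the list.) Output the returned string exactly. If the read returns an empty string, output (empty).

After 1 (read(5)): returned 'BHE17', offset=5
After 2 (seek(9, SET)): offset=9
After 3 (read(4)): returned 'OWZ8', offset=13
After 4 (read(4)): returned 'R1ZP', offset=17
After 5 (seek(7, SET)): offset=7
After 6 (read(3)): returned 'WDO', offset=10
After 7 (seek(-2, END)): offset=15
After 8 (seek(7, SET)): offset=7
After 9 (read(2)): returned 'WD', offset=9

Answer: WDO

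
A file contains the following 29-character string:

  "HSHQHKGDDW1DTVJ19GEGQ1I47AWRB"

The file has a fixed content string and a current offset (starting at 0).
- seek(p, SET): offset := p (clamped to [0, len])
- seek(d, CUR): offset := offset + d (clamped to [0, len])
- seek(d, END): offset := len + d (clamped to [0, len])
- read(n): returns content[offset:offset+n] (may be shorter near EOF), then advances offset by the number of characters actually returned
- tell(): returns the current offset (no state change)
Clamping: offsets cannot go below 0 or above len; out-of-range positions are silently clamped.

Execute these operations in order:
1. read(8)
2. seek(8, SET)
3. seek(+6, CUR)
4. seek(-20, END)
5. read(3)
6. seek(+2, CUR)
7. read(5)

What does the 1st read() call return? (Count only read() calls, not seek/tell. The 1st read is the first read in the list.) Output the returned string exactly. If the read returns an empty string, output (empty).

After 1 (read(8)): returned 'HSHQHKGD', offset=8
After 2 (seek(8, SET)): offset=8
After 3 (seek(+6, CUR)): offset=14
After 4 (seek(-20, END)): offset=9
After 5 (read(3)): returned 'W1D', offset=12
After 6 (seek(+2, CUR)): offset=14
After 7 (read(5)): returned 'J19GE', offset=19

Answer: HSHQHKGD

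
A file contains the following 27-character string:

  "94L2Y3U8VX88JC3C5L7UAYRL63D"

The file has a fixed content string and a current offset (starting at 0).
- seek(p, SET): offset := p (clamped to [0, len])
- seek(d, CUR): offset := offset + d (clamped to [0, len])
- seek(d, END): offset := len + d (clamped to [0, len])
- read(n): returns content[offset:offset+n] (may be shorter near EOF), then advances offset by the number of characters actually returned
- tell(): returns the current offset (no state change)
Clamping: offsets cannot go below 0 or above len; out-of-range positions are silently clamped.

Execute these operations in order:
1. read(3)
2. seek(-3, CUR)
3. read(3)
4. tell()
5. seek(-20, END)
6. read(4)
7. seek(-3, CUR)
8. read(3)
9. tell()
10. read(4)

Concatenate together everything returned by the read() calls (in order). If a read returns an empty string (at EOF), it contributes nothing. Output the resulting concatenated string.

Answer: 94L94L8VX8VX88JC3

Derivation:
After 1 (read(3)): returned '94L', offset=3
After 2 (seek(-3, CUR)): offset=0
After 3 (read(3)): returned '94L', offset=3
After 4 (tell()): offset=3
After 5 (seek(-20, END)): offset=7
After 6 (read(4)): returned '8VX8', offset=11
After 7 (seek(-3, CUR)): offset=8
After 8 (read(3)): returned 'VX8', offset=11
After 9 (tell()): offset=11
After 10 (read(4)): returned '8JC3', offset=15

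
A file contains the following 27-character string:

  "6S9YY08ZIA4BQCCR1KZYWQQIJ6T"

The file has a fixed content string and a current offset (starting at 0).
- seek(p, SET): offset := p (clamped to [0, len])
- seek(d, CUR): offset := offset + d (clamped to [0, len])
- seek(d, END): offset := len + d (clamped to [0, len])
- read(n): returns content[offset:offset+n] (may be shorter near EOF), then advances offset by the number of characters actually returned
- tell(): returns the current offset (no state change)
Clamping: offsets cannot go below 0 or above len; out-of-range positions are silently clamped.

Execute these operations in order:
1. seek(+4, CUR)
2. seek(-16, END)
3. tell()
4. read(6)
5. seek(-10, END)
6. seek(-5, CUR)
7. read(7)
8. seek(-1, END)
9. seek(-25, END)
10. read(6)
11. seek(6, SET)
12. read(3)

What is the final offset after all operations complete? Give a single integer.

After 1 (seek(+4, CUR)): offset=4
After 2 (seek(-16, END)): offset=11
After 3 (tell()): offset=11
After 4 (read(6)): returned 'BQCCR1', offset=17
After 5 (seek(-10, END)): offset=17
After 6 (seek(-5, CUR)): offset=12
After 7 (read(7)): returned 'QCCR1KZ', offset=19
After 8 (seek(-1, END)): offset=26
After 9 (seek(-25, END)): offset=2
After 10 (read(6)): returned '9YY08Z', offset=8
After 11 (seek(6, SET)): offset=6
After 12 (read(3)): returned '8ZI', offset=9

Answer: 9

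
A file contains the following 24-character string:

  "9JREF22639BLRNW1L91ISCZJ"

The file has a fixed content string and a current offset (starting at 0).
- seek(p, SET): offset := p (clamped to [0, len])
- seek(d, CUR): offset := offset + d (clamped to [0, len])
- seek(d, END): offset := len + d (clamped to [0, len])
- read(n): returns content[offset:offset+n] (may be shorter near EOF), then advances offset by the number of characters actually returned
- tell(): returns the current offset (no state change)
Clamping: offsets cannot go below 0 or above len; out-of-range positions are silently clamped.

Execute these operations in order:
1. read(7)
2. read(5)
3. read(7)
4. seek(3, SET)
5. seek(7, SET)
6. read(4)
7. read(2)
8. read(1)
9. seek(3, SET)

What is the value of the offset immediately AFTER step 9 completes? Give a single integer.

Answer: 3

Derivation:
After 1 (read(7)): returned '9JREF22', offset=7
After 2 (read(5)): returned '639BL', offset=12
After 3 (read(7)): returned 'RNW1L91', offset=19
After 4 (seek(3, SET)): offset=3
After 5 (seek(7, SET)): offset=7
After 6 (read(4)): returned '639B', offset=11
After 7 (read(2)): returned 'LR', offset=13
After 8 (read(1)): returned 'N', offset=14
After 9 (seek(3, SET)): offset=3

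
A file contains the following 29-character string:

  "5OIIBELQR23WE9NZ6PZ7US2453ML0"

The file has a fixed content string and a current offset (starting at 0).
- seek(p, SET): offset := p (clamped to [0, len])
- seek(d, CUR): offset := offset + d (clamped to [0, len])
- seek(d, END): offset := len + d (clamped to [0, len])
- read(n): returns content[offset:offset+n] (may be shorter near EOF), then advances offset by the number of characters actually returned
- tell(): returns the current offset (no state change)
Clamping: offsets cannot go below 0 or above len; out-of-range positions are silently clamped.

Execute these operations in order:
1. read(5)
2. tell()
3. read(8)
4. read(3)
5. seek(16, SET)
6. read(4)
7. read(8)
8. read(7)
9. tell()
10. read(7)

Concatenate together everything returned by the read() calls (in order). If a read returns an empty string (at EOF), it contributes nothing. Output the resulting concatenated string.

After 1 (read(5)): returned '5OIIB', offset=5
After 2 (tell()): offset=5
After 3 (read(8)): returned 'ELQR23WE', offset=13
After 4 (read(3)): returned '9NZ', offset=16
After 5 (seek(16, SET)): offset=16
After 6 (read(4)): returned '6PZ7', offset=20
After 7 (read(8)): returned 'US2453ML', offset=28
After 8 (read(7)): returned '0', offset=29
After 9 (tell()): offset=29
After 10 (read(7)): returned '', offset=29

Answer: 5OIIBELQR23WE9NZ6PZ7US2453ML0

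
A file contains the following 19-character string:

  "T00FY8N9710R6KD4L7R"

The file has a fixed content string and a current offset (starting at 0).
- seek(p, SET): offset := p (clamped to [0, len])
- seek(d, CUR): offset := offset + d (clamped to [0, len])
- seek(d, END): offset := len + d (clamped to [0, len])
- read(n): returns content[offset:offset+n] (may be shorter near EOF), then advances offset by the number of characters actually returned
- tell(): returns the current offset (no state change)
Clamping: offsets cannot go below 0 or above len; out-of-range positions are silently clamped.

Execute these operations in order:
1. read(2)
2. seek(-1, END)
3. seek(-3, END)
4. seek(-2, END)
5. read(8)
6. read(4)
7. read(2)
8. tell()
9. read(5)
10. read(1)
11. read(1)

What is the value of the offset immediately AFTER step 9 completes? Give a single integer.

Answer: 19

Derivation:
After 1 (read(2)): returned 'T0', offset=2
After 2 (seek(-1, END)): offset=18
After 3 (seek(-3, END)): offset=16
After 4 (seek(-2, END)): offset=17
After 5 (read(8)): returned '7R', offset=19
After 6 (read(4)): returned '', offset=19
After 7 (read(2)): returned '', offset=19
After 8 (tell()): offset=19
After 9 (read(5)): returned '', offset=19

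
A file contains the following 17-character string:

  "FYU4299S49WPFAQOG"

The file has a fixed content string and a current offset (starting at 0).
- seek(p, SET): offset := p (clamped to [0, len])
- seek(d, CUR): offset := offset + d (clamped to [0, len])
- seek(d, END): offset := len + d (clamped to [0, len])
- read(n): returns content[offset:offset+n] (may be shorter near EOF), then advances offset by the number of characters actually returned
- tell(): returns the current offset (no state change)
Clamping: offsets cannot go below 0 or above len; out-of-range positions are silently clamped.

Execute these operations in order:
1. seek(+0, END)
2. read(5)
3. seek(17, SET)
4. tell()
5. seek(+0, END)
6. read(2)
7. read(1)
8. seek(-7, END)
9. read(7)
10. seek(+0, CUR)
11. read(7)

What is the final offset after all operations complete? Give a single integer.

After 1 (seek(+0, END)): offset=17
After 2 (read(5)): returned '', offset=17
After 3 (seek(17, SET)): offset=17
After 4 (tell()): offset=17
After 5 (seek(+0, END)): offset=17
After 6 (read(2)): returned '', offset=17
After 7 (read(1)): returned '', offset=17
After 8 (seek(-7, END)): offset=10
After 9 (read(7)): returned 'WPFAQOG', offset=17
After 10 (seek(+0, CUR)): offset=17
After 11 (read(7)): returned '', offset=17

Answer: 17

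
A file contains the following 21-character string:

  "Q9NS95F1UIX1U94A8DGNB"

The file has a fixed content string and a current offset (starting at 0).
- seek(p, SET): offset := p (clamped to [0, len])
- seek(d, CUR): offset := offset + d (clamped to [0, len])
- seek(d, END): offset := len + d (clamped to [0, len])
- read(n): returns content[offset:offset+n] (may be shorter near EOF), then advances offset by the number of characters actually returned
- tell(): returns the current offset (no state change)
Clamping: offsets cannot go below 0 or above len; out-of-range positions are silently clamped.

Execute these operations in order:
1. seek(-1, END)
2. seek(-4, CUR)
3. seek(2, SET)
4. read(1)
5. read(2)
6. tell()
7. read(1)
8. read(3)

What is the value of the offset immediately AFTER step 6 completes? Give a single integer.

Answer: 5

Derivation:
After 1 (seek(-1, END)): offset=20
After 2 (seek(-4, CUR)): offset=16
After 3 (seek(2, SET)): offset=2
After 4 (read(1)): returned 'N', offset=3
After 5 (read(2)): returned 'S9', offset=5
After 6 (tell()): offset=5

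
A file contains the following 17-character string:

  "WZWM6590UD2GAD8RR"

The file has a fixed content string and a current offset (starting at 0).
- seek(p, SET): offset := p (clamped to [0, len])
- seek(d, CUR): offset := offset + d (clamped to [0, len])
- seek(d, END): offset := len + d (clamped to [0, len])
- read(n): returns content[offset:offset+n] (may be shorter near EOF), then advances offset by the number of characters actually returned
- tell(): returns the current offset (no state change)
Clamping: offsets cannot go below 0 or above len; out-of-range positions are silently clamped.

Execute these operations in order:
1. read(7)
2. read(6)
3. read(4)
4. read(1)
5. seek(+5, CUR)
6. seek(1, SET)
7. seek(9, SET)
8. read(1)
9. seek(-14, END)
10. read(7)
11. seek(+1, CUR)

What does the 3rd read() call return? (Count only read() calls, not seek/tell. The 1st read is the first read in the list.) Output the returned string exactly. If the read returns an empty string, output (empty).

Answer: D8RR

Derivation:
After 1 (read(7)): returned 'WZWM659', offset=7
After 2 (read(6)): returned '0UD2GA', offset=13
After 3 (read(4)): returned 'D8RR', offset=17
After 4 (read(1)): returned '', offset=17
After 5 (seek(+5, CUR)): offset=17
After 6 (seek(1, SET)): offset=1
After 7 (seek(9, SET)): offset=9
After 8 (read(1)): returned 'D', offset=10
After 9 (seek(-14, END)): offset=3
After 10 (read(7)): returned 'M6590UD', offset=10
After 11 (seek(+1, CUR)): offset=11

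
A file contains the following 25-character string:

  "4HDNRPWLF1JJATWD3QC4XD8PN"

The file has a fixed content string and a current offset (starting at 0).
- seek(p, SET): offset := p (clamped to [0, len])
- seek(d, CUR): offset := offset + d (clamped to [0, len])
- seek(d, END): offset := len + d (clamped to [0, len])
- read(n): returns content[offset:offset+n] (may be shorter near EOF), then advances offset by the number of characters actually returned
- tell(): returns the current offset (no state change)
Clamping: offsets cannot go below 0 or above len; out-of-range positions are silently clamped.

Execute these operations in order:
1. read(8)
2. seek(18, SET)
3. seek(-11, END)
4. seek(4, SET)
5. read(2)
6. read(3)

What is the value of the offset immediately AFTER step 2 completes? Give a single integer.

Answer: 18

Derivation:
After 1 (read(8)): returned '4HDNRPWL', offset=8
After 2 (seek(18, SET)): offset=18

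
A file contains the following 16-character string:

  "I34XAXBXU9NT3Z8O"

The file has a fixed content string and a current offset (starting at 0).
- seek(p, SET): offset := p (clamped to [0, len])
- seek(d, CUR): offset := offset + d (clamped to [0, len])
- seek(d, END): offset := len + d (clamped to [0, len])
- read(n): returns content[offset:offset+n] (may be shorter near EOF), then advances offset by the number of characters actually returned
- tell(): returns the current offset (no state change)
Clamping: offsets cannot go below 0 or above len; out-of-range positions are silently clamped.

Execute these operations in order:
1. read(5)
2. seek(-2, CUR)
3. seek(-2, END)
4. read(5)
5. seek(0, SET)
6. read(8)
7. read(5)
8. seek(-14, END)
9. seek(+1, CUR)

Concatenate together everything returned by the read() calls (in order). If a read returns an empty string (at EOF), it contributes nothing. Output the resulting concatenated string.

After 1 (read(5)): returned 'I34XA', offset=5
After 2 (seek(-2, CUR)): offset=3
After 3 (seek(-2, END)): offset=14
After 4 (read(5)): returned '8O', offset=16
After 5 (seek(0, SET)): offset=0
After 6 (read(8)): returned 'I34XAXBX', offset=8
After 7 (read(5)): returned 'U9NT3', offset=13
After 8 (seek(-14, END)): offset=2
After 9 (seek(+1, CUR)): offset=3

Answer: I34XA8OI34XAXBXU9NT3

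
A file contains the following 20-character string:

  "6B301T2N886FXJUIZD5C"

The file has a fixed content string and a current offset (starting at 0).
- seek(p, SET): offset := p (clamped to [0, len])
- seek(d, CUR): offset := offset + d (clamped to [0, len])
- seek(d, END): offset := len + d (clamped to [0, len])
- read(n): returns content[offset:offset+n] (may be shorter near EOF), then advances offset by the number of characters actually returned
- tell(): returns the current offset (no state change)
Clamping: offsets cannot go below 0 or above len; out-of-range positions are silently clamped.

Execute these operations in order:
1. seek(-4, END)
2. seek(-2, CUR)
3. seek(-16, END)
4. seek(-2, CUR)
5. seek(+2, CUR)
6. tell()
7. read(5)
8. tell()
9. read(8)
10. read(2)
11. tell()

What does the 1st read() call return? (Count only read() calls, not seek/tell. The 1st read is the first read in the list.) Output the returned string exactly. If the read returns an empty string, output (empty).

Answer: 1T2N8

Derivation:
After 1 (seek(-4, END)): offset=16
After 2 (seek(-2, CUR)): offset=14
After 3 (seek(-16, END)): offset=4
After 4 (seek(-2, CUR)): offset=2
After 5 (seek(+2, CUR)): offset=4
After 6 (tell()): offset=4
After 7 (read(5)): returned '1T2N8', offset=9
After 8 (tell()): offset=9
After 9 (read(8)): returned '86FXJUIZ', offset=17
After 10 (read(2)): returned 'D5', offset=19
After 11 (tell()): offset=19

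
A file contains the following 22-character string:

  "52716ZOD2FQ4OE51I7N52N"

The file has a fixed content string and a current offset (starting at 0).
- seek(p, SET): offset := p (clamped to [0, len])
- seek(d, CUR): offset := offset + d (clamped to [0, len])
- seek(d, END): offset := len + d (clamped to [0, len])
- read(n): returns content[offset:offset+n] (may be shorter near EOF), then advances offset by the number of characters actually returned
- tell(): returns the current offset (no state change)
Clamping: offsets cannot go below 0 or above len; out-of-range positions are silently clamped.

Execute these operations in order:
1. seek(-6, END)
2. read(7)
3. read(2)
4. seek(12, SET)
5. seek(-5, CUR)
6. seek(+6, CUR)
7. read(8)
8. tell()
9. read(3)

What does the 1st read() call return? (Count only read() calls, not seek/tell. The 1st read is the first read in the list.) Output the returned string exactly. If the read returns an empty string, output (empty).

After 1 (seek(-6, END)): offset=16
After 2 (read(7)): returned 'I7N52N', offset=22
After 3 (read(2)): returned '', offset=22
After 4 (seek(12, SET)): offset=12
After 5 (seek(-5, CUR)): offset=7
After 6 (seek(+6, CUR)): offset=13
After 7 (read(8)): returned 'E51I7N52', offset=21
After 8 (tell()): offset=21
After 9 (read(3)): returned 'N', offset=22

Answer: I7N52N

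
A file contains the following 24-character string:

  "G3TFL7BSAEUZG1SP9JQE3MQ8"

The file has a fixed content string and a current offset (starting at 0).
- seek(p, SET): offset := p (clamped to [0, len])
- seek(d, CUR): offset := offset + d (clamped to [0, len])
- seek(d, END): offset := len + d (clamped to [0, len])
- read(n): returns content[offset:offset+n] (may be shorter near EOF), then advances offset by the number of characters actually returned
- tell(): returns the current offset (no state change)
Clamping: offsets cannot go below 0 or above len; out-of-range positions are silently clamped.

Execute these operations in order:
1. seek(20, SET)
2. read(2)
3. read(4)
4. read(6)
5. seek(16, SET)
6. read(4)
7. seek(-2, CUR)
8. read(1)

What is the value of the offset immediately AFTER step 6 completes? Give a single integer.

After 1 (seek(20, SET)): offset=20
After 2 (read(2)): returned '3M', offset=22
After 3 (read(4)): returned 'Q8', offset=24
After 4 (read(6)): returned '', offset=24
After 5 (seek(16, SET)): offset=16
After 6 (read(4)): returned '9JQE', offset=20

Answer: 20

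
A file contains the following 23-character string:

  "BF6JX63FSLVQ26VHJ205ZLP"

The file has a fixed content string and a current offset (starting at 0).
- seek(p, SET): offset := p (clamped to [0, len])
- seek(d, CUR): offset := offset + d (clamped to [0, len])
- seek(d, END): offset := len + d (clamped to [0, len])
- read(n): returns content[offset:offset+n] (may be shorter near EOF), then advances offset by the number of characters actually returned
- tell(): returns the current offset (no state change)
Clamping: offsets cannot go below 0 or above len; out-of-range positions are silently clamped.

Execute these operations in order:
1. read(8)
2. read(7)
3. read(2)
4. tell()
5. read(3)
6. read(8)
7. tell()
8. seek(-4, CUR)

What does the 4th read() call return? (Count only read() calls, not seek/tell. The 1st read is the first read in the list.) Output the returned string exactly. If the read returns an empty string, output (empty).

After 1 (read(8)): returned 'BF6JX63F', offset=8
After 2 (read(7)): returned 'SLVQ26V', offset=15
After 3 (read(2)): returned 'HJ', offset=17
After 4 (tell()): offset=17
After 5 (read(3)): returned '205', offset=20
After 6 (read(8)): returned 'ZLP', offset=23
After 7 (tell()): offset=23
After 8 (seek(-4, CUR)): offset=19

Answer: 205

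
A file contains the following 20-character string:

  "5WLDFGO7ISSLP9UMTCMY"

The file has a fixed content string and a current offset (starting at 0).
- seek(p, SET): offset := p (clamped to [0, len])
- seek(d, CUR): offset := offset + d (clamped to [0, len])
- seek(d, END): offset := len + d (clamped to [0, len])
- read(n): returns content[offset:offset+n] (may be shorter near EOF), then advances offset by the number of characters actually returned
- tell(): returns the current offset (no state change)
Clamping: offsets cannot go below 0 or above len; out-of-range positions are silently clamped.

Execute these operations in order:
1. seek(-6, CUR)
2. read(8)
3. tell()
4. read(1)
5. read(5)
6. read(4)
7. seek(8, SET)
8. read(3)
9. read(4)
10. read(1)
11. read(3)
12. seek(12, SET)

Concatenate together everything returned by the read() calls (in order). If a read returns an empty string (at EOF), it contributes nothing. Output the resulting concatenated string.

After 1 (seek(-6, CUR)): offset=0
After 2 (read(8)): returned '5WLDFGO7', offset=8
After 3 (tell()): offset=8
After 4 (read(1)): returned 'I', offset=9
After 5 (read(5)): returned 'SSLP9', offset=14
After 6 (read(4)): returned 'UMTC', offset=18
After 7 (seek(8, SET)): offset=8
After 8 (read(3)): returned 'ISS', offset=11
After 9 (read(4)): returned 'LP9U', offset=15
After 10 (read(1)): returned 'M', offset=16
After 11 (read(3)): returned 'TCM', offset=19
After 12 (seek(12, SET)): offset=12

Answer: 5WLDFGO7ISSLP9UMTCISSLP9UMTCM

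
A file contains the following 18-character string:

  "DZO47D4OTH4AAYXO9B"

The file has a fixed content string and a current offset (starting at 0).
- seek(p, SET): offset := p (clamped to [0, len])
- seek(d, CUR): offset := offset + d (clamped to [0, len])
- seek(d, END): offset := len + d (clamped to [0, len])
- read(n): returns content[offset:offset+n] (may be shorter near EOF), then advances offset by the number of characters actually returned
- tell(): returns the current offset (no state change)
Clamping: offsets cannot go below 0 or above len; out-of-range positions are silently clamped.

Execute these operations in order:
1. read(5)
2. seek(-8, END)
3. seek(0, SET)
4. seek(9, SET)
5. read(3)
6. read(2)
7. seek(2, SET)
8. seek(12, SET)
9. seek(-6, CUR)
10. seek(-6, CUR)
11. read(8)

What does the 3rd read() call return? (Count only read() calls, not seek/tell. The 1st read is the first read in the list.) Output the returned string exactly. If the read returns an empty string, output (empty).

After 1 (read(5)): returned 'DZO47', offset=5
After 2 (seek(-8, END)): offset=10
After 3 (seek(0, SET)): offset=0
After 4 (seek(9, SET)): offset=9
After 5 (read(3)): returned 'H4A', offset=12
After 6 (read(2)): returned 'AY', offset=14
After 7 (seek(2, SET)): offset=2
After 8 (seek(12, SET)): offset=12
After 9 (seek(-6, CUR)): offset=6
After 10 (seek(-6, CUR)): offset=0
After 11 (read(8)): returned 'DZO47D4O', offset=8

Answer: AY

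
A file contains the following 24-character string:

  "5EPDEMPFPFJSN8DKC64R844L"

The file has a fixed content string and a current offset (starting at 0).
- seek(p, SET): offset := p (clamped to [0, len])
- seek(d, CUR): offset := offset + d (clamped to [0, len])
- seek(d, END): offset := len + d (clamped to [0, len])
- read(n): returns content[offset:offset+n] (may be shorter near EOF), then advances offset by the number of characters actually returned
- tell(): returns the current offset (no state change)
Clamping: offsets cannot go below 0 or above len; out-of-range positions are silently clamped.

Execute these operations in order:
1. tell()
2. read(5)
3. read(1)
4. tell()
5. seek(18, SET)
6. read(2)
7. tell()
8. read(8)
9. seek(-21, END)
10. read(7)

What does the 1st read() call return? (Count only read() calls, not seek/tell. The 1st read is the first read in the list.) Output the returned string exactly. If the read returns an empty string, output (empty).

Answer: 5EPDE

Derivation:
After 1 (tell()): offset=0
After 2 (read(5)): returned '5EPDE', offset=5
After 3 (read(1)): returned 'M', offset=6
After 4 (tell()): offset=6
After 5 (seek(18, SET)): offset=18
After 6 (read(2)): returned '4R', offset=20
After 7 (tell()): offset=20
After 8 (read(8)): returned '844L', offset=24
After 9 (seek(-21, END)): offset=3
After 10 (read(7)): returned 'DEMPFPF', offset=10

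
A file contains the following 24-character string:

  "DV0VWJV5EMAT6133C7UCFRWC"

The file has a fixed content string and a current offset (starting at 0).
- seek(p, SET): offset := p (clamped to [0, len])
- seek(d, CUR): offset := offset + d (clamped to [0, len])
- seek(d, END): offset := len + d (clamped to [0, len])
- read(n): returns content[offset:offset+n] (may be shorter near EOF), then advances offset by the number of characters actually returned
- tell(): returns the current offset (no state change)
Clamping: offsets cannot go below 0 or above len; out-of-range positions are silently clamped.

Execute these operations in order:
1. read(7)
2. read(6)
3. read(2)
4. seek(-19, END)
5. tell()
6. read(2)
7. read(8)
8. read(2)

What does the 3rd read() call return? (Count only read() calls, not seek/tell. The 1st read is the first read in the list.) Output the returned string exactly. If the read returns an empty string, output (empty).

After 1 (read(7)): returned 'DV0VWJV', offset=7
After 2 (read(6)): returned '5EMAT6', offset=13
After 3 (read(2)): returned '13', offset=15
After 4 (seek(-19, END)): offset=5
After 5 (tell()): offset=5
After 6 (read(2)): returned 'JV', offset=7
After 7 (read(8)): returned '5EMAT613', offset=15
After 8 (read(2)): returned '3C', offset=17

Answer: 13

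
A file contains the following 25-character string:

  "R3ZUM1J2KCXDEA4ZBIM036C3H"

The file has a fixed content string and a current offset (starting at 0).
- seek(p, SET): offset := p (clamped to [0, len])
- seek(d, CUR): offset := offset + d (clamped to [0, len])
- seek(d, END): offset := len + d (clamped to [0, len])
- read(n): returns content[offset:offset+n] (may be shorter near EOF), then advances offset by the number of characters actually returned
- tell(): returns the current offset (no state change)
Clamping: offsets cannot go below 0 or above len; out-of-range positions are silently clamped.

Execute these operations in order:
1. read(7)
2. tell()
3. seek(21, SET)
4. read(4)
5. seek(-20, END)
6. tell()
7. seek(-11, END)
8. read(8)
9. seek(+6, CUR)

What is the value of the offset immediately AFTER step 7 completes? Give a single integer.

After 1 (read(7)): returned 'R3ZUM1J', offset=7
After 2 (tell()): offset=7
After 3 (seek(21, SET)): offset=21
After 4 (read(4)): returned '6C3H', offset=25
After 5 (seek(-20, END)): offset=5
After 6 (tell()): offset=5
After 7 (seek(-11, END)): offset=14

Answer: 14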